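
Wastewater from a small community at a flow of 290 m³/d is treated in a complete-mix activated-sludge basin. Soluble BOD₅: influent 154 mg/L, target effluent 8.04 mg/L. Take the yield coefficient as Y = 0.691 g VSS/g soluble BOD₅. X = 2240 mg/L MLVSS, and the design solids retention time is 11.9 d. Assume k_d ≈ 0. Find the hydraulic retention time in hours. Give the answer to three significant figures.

V·X = Y·Q·ΔS·θ_c gives V = 0.691 × 290 × (154 − 8.04) × 11.9 / 2240 = 155.4 m³.
τ = V/Q = 155.4/290 = 0.5358 d, or 12.86 h.

τ ≈ 12.9 h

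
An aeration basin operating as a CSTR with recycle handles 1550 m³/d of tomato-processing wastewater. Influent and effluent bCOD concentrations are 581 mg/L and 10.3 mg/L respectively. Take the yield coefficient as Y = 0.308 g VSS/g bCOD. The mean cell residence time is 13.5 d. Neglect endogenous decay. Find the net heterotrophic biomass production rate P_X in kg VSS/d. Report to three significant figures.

P_X ≈ 272 kg VSS/d

No decay correction is needed, so Y_obs = Y = 0.308.
Substrate removed = Q·(S₀ − S) = 1550 m³/d × (581 − 10.3) g/m³ = 8.85×10^5 g/d = 884.6 kg/d.
Net biomass production P_X = Y_obs × Q·(S₀ − S) = 0.3080 × 884.6 = 272.5 kg VSS/d.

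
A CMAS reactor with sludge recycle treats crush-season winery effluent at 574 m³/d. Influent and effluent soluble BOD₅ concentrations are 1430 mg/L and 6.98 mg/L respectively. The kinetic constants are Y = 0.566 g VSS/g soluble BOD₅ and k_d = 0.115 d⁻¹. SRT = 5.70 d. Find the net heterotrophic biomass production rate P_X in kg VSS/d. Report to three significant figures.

P_X ≈ 279 kg VSS/d

Observed yield with endogenous decay: Y_obs = Y / (1 + k_d·θ_c) = 0.566 / (1 + 0.115 × 5.70) = 0.566 / 1.655 = 0.3419 g VSS/g soluble BOD₅.
Mass of soluble BOD₅ removed per day: Q(S₀ − S) = 574 × 1423 g/m³ = 816.8 kg/d.
P_X = Y_obs · Q(S₀ − S) = 0.3419 × 816.8 = 279.3 kg VSS/d.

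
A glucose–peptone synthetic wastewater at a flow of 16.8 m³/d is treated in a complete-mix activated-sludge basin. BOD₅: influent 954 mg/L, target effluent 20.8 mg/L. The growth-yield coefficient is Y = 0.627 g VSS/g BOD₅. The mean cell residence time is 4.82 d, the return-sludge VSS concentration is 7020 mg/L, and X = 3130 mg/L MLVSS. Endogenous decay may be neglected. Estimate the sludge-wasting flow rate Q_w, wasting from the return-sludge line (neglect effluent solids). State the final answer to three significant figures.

Q_w ≈ 1.40 m³/d

Biomass mass balance (decay neglected): V·X = Y·Q·(S₀ − S)·θ_c, so V = 0.627 × 16.8 × (954 − 20.8) × 4.82 / 3130 = 15.14 m³.
Wasting from the return line (neglecting effluent solids): Q_w = V·X / (θ_c·X_r) = 15.14 × 3130 / (4.82 × 7020) = 1.400 m³/d.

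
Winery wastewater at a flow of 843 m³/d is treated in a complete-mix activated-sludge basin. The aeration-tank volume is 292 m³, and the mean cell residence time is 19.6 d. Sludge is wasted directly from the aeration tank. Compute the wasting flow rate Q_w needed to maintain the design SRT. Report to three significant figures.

Q_w ≈ 14.9 m³/d

Wasting from the aeration tank: Q_w = V / θ_c = 292.0 / 19.6 = 14.90 m³/d.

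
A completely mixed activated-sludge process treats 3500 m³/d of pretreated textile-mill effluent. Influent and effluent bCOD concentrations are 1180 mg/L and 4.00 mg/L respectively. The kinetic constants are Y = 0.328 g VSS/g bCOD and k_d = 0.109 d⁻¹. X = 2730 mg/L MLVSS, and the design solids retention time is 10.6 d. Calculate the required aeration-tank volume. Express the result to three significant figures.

From the SRT design equation V = Y Q (S₀−S) θ_c / [X (1 + k_d θ_c)] = 0.328 × 3500 × (1180 − 4.00) × 10.6 / [2730 × (1 + 0.109 × 10.6)] = 1.43×10^7 / 5884 = 2432 m³.

V ≈ 2430 m³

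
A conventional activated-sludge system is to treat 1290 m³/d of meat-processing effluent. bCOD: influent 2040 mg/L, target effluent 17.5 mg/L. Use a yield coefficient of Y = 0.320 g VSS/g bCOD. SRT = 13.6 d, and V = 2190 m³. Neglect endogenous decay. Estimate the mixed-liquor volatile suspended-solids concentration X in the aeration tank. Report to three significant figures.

X = Y·Q·ΔS·θ_c / V = 0.320 × 1290 × (2040 − 17.5) × 13.6 / 2190 = 5185 mg/L.

X ≈ 5180 mg/L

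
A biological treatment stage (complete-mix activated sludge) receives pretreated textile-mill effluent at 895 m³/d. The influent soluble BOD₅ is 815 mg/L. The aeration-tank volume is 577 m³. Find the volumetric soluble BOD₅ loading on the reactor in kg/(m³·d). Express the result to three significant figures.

L_v ≈ 1.26 kg soluble BOD₅/(m³·d)

Applied soluble BOD₅ load per unit volume = Q·S₀/V = (895 × 815/1000)/577.0 = 1.264 kg soluble BOD₅·m⁻³·d⁻¹.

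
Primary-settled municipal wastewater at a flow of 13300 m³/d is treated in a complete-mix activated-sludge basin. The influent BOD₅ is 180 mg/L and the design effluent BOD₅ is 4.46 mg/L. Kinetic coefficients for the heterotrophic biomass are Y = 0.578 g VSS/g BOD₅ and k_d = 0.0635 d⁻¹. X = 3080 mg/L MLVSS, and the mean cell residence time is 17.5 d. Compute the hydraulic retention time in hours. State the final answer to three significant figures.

Steady-state biomass mass balance: V·X·(1 + k_d·θ_c) = Y·Q·(S₀ − S)·θ_c, so V = 0.578 × 13300 × (180 − 4.46) × 17.5 / [3080 × (1 + 0.0635 × 17.5)] = 2.36×10^7 / 6503 = 3632 m³.
HRT = V/Q = 3632 m³ / 13300 m³·d⁻¹ = 0.2731 d × 24 = 6.553 h.

τ ≈ 6.55 h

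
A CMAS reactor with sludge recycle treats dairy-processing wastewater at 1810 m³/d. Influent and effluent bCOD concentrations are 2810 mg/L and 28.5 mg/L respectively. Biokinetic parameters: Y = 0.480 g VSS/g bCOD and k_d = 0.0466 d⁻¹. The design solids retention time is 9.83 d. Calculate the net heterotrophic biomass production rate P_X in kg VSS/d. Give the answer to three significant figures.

Y_obs = Y / (1 + k_d θ_c) = 0.480 / (1 + 0.0466 × 9.83) = 0.480 / 1.458 = 0.3292.
Mass of bCOD removed per day: Q(S₀ − S) = 1810 × 2782 g/m³ = 5035 kg/d.
So the net sludge growth is P_X = 0.3292 × 5035 = 1657 kg VSS/d.

P_X ≈ 1660 kg VSS/d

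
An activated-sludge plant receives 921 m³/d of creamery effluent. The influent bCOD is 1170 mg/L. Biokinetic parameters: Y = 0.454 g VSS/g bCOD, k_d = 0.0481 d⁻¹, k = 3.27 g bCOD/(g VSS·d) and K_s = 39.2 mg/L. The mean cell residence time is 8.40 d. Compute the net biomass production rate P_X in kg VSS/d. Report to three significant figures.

P_X ≈ 347 kg VSS/d

For a completely mixed reactor with recycle the Lawrence–McCarty relation gives S = K_s·(1 + k_d·θ_c) / [θ_c·(Y·k − k_d) − 1] = 39.2 × (1 + 0.0481 × 8.40) / [8.40 × (0.454 × 3.27 − 0.0481) − 1] = 55.04 / 11.07 = 4.973 mg/L.
Correct the yield for decay: Y_obs = Y/(1 + k_d θ_c) = 0.454 / (1 + 0.0481 × 8.40) = 0.454 / 1.404 = 0.3234.
Q·(S₀ − S) = 921 × (1170 − 4.97) × 10⁻³ = 1073 kg/d removed.
So the net sludge growth is P_X = 0.3234 × 1073 = 347.0 kg VSS/d.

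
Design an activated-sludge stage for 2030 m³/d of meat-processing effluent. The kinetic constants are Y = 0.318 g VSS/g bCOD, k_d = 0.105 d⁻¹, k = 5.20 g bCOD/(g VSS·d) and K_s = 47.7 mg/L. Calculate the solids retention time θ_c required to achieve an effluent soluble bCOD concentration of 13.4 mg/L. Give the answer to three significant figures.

θ_c ≈ 3.88 d

At the target effluent, Y k S/(K_s+S) = 0.318×5.20×13.4/61.10 = 0.3627 d⁻¹.
1/θ_c = 0.3627 − 0.105 = 0.2577 d⁻¹, so θ_c = 3.881 d.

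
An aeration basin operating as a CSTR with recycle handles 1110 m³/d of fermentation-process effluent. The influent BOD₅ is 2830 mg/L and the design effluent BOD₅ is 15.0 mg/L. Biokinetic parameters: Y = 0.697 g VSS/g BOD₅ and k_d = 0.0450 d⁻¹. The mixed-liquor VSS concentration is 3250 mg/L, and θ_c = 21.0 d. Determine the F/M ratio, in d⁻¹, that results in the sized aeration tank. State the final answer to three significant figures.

From the SRT design equation V = Y Q (S₀−S) θ_c / [X (1 + k_d θ_c)] = 0.697 × 1110 × (2830 − 15.0) × 21.0 / [3250 × (1 + 0.0450 × 21.0)] = 4.57×10^7 / 6321 = 7235 m³.
F/M = Q·S₀ / (V·X) = 1110 × 2830 / (7235 × 3250) = 0.1336 g BOD₅·(g VSS·d)⁻¹.

F/M ≈ 0.134 d⁻¹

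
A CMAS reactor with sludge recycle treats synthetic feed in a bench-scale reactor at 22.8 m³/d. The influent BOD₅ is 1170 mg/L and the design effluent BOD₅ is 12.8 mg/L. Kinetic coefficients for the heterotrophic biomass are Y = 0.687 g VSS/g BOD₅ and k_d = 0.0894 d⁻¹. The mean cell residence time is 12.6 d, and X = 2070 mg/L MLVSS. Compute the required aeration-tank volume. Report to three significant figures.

Steady-state biomass mass balance: V·X·(1 + k_d·θ_c) = Y·Q·(S₀ − S)·θ_c, so V = 0.687 × 22.8 × (1170 − 12.8) × 12.6 / [2070 × (1 + 0.0894 × 12.6)] = 2.28×10^5 / 4402 = 51.89 m³.

V ≈ 51.9 m³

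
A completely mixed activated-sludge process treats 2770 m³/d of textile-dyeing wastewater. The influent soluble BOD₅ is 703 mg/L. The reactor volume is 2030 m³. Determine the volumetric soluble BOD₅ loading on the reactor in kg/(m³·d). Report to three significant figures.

L_v ≈ 0.959 kg soluble BOD₅/(m³·d)

L_v = Q S₀ / V = 2770 × 703 × 10⁻³ / 2030 = 0.9593 kg/(m³·d).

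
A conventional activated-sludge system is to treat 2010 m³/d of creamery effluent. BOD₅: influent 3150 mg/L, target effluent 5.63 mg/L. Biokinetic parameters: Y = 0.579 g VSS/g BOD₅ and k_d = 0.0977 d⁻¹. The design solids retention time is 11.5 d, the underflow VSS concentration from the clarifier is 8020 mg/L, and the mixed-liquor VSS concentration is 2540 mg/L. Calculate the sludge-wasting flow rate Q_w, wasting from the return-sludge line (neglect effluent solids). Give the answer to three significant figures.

Steady-state biomass mass balance: V·X·(1 + k_d·θ_c) = Y·Q·(S₀ − S)·θ_c, so V = 0.579 × 2010 × (3150 − 5.63) × 11.5 / [2540 × (1 + 0.0977 × 11.5)] = 4.21×10^7 / 5394 = 7802 m³.
Wasting from the return line (neglecting effluent solids): Q_w = V·X / (θ_c·X_r) = 7802 × 2540 / (11.5 × 8020) = 214.9 m³/d.

Q_w ≈ 215 m³/d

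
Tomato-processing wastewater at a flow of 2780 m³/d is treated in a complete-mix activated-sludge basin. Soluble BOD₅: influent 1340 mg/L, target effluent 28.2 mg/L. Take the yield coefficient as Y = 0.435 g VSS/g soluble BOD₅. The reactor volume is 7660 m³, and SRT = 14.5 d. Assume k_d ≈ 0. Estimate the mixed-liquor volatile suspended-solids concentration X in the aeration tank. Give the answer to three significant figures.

From V·X = Y·Q·(S₀ − S)·θ_c (decay neglected): X = 0.435 × 2780 × (1340 − 28.2) × 14.5 / 7660 = 3003 mg/L.

X ≈ 3000 mg/L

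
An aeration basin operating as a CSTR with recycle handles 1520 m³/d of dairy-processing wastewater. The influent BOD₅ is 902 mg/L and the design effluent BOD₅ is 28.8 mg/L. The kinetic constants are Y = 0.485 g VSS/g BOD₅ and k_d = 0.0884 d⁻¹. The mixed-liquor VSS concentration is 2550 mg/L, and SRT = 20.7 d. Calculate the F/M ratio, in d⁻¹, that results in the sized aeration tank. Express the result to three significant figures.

F/M ≈ 0.291 d⁻¹

From the SRT design equation V = Y Q (S₀−S) θ_c / [X (1 + k_d θ_c)] = 0.485 × 1520 × (902 − 28.8) × 20.7 / [2550 × (1 + 0.0884 × 20.7)] = 1.33×10^7 / 7216 = 1847 m³.
Food-to-microorganism ratio F/M = Q S₀ / (V X) = 1520 × 902 / (1847 × 2550) = 0.2912 d⁻¹.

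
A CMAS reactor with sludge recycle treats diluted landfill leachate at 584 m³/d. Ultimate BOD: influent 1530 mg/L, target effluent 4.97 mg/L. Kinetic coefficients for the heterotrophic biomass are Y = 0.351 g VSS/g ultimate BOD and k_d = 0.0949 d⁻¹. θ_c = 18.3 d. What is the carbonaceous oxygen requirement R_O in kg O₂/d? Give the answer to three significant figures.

The observed yield is Y_obs = Y/(1 + k_d·θ_c) = 0.351 / (1 + 0.0949 × 18.3) = 0.351 / 2.737 = 0.1283 g VSS per g ultimate BOD removed.
ΔS = 1530 − 4.97 = 1525 mg/L, so the substrate removal rate is 584 × 1525/1000 = 890.6 kg ultimate BOD/d.
Biomass synthesised: P_X = Y_obs × 890.6 = 114.2 kg VSS/d.
R_O = Q·ΔS − 1.42 P_X = 890.6 − 162.2 = 728.4 kg O₂/d.

R_O ≈ 728 kg O₂/d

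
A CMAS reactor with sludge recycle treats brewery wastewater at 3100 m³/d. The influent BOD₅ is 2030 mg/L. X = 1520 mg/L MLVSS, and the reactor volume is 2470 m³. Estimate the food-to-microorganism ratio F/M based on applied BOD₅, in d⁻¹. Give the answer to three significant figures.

F/M = Q·S₀ / (V·X) = 3100 × 2030 / (2470 × 1520) = 1.676 g BOD₅·(g VSS·d)⁻¹.

F/M ≈ 1.68 d⁻¹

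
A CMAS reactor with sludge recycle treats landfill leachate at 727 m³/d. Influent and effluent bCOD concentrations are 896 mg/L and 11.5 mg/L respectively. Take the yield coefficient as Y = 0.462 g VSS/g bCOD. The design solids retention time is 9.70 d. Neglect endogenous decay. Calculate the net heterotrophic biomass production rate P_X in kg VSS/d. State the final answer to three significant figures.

With endogenous decay neglected, the observed yield equals the true yield: Y_obs = Y = 0.462 g VSS/g bCOD.
Substrate removed = Q·(S₀ − S) = 727 m³/d × (896 − 11.5) g/m³ = 6.43×10^5 g/d = 643.0 kg/d.
So the net sludge growth is P_X = 0.4620 × 643.0 = 297.1 kg VSS/d.

P_X ≈ 297 kg VSS/d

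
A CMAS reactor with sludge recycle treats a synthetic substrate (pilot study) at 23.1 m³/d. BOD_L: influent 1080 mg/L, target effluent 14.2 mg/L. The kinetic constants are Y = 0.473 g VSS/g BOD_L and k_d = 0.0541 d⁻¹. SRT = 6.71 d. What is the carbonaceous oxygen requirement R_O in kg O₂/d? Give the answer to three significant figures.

Correct the yield for decay: Y_obs = Y/(1 + k_d θ_c) = 0.473 / (1 + 0.0541 × 6.71) = 0.473 / 1.363 = 0.3470.
ΔS = 1080 − 14.2 = 1066 mg/L, so the substrate removal rate is 23.1 × 1066/1000 = 24.62 kg BOD_L/d.
Net sludge production P_X = 0.3470 × 24.62 = 8.544 kg VSS/d.
R_O = Q·ΔS − 1.42 P_X = 24.62 − 12.13 = 12.49 kg O₂/d.

R_O ≈ 12.5 kg O₂/d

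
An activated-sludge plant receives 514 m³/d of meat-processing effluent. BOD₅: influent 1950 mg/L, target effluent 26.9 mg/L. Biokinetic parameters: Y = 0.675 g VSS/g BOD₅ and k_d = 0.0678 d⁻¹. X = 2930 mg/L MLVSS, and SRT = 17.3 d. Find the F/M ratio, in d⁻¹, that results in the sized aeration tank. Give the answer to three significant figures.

Steady-state biomass mass balance: V·X·(1 + k_d·θ_c) = Y·Q·(S₀ − S)·θ_c, so V = 0.675 × 514 × (1950 − 26.9) × 17.3 / [2930 × (1 + 0.0678 × 17.3)] = 1.15×10^7 / 6367 = 1813 m³.
F/M = applied load / biomass = Q·S₀/(V·X) = 514 × 1950 / (1813 × 2930) = 0.1887 d⁻¹.

F/M ≈ 0.189 d⁻¹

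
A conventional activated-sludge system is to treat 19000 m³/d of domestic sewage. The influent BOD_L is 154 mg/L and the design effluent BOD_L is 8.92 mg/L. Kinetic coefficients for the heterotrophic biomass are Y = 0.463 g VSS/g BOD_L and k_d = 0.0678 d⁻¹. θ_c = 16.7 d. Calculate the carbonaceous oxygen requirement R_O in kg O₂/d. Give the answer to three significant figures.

Y_obs = Y / (1 + k_d θ_c) = 0.463 / (1 + 0.0678 × 16.7) = 0.463 / 2.132 = 0.2171.
Q·(S₀ − S) = 19000 × (154 − 8.92) × 10⁻³ = 2757 kg/d removed.
Biomass synthesised: P_X = Y_obs × 2757 = 598.6 kg VSS/d.
Carbonaceous O₂ demand = substrate oxidised − cell-mass equivalent = 2757 − 1.42 × 598.6 = 1907 kg O₂/d.

R_O ≈ 1910 kg O₂/d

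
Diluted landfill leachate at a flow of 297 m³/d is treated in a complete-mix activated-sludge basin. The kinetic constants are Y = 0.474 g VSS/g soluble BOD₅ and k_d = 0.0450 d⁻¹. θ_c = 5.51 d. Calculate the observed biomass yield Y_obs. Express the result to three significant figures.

Observed yield with endogenous decay: Y_obs = Y / (1 + k_d·θ_c) = 0.474 / (1 + 0.0450 × 5.51) = 0.474 / 1.248 = 0.3798 g VSS/g soluble BOD₅.

Y_obs ≈ 0.380 g VSS/g soluble BOD₅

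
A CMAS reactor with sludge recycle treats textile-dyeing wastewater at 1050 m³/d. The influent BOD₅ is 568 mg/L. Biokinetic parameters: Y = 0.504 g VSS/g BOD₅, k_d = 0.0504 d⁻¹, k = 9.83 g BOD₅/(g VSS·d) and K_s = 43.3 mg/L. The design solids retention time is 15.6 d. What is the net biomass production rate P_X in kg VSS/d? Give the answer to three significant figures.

Effluent substrate depends only on kinetics and SRT: S = K_s(1 + k_d θ_c) / [θ_c(Yk − k_d) − 1] = 43.3 × (1 + 0.0504 × 15.6) / [15.6 × (0.504 × 9.83 − 0.0504) − 1] = 77.34 / 75.50 = 1.024 mg/L.
Y_obs = Y / (1 + k_d θ_c) = 0.504 / (1 + 0.0504 × 15.6) = 0.504 / 1.786 = 0.2822.
Q·(S₀ − S) = 1050 × (568 − 1.02) × 10⁻³ = 595.3 kg/d removed.
Biomass produced: P_X = Y_obs·Q·ΔS = 0.2822 × 595.3 ≈ 168.0 kg VSS/d.

P_X ≈ 168 kg VSS/d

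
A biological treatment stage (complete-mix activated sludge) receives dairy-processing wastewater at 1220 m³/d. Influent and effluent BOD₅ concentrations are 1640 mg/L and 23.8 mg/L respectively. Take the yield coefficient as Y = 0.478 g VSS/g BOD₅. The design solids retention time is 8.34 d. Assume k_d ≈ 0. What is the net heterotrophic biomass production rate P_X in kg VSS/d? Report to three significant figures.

P_X ≈ 943 kg VSS/d

Since k_d ≈ 0, Y_obs = Y = 0.478 g VSS/g BOD₅.
Substrate removed = Q·(S₀ − S) = 1220 m³/d × (1640 − 23.8) g/m³ = 1.97×10^6 g/d = 1972 kg/d.
Net biomass production P_X = Y_obs × Q·(S₀ − S) = 0.4780 × 1972 = 942.5 kg VSS/d.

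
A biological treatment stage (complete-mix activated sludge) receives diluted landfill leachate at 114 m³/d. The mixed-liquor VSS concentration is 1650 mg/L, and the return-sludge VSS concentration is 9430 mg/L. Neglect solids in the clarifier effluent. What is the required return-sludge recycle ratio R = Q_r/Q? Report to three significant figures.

R = Q_r/Q = X/(X_r − X) = 1650 / (9430 − 1650) = 0.2121.

R ≈ 0.212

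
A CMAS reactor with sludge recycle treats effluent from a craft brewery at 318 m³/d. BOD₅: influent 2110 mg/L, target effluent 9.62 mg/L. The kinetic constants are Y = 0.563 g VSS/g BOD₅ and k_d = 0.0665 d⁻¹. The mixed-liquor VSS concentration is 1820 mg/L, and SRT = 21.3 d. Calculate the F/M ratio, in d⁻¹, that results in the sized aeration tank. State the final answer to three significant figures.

F/M ≈ 0.202 d⁻¹

Rearranging the biomass balance for a CMAS with decay, V = Y·Q·ΔS·θ_c / [X·(1+k_d θ_c)] = 0.563 × 318 × (2110 − 9.62) × 21.3 / [1820 × (1 + 0.0665 × 21.3)] = 8.01×10^6 / 4398 = 1821 m³.
Food-to-microorganism ratio F/M = Q S₀ / (V X) = 318 × 2110 / (1821 × 1820) = 0.2024 d⁻¹.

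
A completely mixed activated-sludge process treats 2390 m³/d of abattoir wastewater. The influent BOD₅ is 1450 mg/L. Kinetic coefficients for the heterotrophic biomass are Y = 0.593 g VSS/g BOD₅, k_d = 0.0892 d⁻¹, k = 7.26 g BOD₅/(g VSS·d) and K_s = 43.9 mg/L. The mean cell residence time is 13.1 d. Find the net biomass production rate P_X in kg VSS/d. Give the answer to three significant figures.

From the Monod/SRT balance for a CMAS, S = K_s·(1+k_d θ_c)/[θ_c·(Y k − k_d) − 1] = 43.9 × (1 + 0.0892 × 13.1) / [13.1 × (0.593 × 7.26 − 0.0892) − 1] = 95.20 / 54.23 = 1.755 mg/L.
Observed yield with endogenous decay: Y_obs = Y / (1 + k_d·θ_c) = 0.593 / (1 + 0.0892 × 13.1) = 0.593 / 2.169 = 0.2735 g VSS/g BOD₅.
Mass of BOD₅ removed per day: Q(S₀ − S) = 2390 × 1448 g/m³ = 3461 kg/d.
Net biomass production P_X = Y_obs × Q·(S₀ − S) = 0.2735 × 3461 = 946.5 kg VSS/d.

P_X ≈ 947 kg VSS/d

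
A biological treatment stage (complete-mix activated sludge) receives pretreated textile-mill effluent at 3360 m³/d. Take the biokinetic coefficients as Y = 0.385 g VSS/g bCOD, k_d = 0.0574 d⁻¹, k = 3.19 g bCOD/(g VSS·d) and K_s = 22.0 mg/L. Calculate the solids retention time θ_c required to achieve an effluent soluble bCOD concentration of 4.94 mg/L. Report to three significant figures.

Specific growth rate at S = 4.94 mg/L: μ = YkS/(K_s+S) = 0.385·3.19·4.94/(22.0+4.94) = 0.2252 d⁻¹.
Then 1/θ_c = μ − k_d = 0.2252 − 0.0574 = 0.1678 d⁻¹, giving θ_c = 5.959 d.

θ_c ≈ 5.96 d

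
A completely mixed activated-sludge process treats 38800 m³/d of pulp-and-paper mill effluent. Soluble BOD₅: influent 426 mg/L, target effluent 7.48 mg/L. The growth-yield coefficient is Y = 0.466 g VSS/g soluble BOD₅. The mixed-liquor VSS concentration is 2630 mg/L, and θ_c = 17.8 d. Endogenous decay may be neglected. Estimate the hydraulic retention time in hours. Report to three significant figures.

Biomass mass balance (decay neglected): V·X = Y·Q·(S₀ − S)·θ_c, so V = 0.466 × 38800 × (426 − 7.48) × 17.8 / 2630 = 51215 m³.
Hydraulic retention time τ = V/Q = 51215 / 38800 = 1.320 d = 31.68 h.

τ ≈ 31.7 h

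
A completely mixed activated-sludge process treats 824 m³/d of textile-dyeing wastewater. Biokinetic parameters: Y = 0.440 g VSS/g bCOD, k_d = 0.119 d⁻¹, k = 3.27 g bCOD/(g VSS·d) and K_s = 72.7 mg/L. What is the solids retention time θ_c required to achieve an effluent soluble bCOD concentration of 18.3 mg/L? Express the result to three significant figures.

At the target effluent, Y k S/(K_s+S) = 0.440×3.27×18.3/91.00 = 0.2893 d⁻¹.
θ_c = 1/(μ − k_d) = 1/(0.2893 − 0.119) = 1/0.1703 = 5.871 d.

θ_c ≈ 5.87 d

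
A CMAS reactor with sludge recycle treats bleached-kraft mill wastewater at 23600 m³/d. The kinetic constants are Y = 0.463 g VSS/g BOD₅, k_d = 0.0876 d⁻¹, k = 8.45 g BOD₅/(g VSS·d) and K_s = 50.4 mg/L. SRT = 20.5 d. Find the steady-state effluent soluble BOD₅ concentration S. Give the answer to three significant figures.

S ≈ 1.82 mg/L

For a completely mixed reactor with recycle the Lawrence–McCarty relation gives S = K_s·(1 + k_d·θ_c) / [θ_c·(Y·k − k_d) − 1] = 50.4 × (1 + 0.0876 × 20.5) / [20.5 × (0.463 × 8.45 − 0.0876) − 1] = 140.9 / 77.41 = 1.820 mg/L.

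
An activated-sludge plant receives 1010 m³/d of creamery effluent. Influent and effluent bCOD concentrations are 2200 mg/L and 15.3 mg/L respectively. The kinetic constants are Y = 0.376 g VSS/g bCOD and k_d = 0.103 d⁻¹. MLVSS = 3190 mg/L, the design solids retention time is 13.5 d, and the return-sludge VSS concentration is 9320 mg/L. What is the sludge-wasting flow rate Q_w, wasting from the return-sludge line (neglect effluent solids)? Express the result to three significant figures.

Steady-state biomass mass balance: V·X·(1 + k_d·θ_c) = Y·Q·(S₀ − S)·θ_c, so V = 0.376 × 1010 × (2200 − 15.3) × 13.5 / [3190 × (1 + 0.103 × 13.5)] = 1.12×10^7 / 7626 = 1469 m³.
Wasting from the return line (neglecting effluent solids): Q_w = V·X / (θ_c·X_r) = 1469 × 3190 / (13.5 × 9320) = 37.24 m³/d.

Q_w ≈ 37.2 m³/d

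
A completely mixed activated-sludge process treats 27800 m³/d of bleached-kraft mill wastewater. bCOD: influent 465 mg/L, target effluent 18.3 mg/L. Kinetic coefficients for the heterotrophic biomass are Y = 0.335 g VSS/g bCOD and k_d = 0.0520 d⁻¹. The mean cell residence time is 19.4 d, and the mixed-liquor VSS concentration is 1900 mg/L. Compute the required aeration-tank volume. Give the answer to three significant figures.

From the SRT design equation V = Y Q (S₀−S) θ_c / [X (1 + k_d θ_c)] = 0.335 × 27800 × (465 − 18.3) × 19.4 / [1900 × (1 + 0.0520 × 19.4)] = 8.07×10^7 / 3817 = 21145 m³.

V ≈ 21100 m³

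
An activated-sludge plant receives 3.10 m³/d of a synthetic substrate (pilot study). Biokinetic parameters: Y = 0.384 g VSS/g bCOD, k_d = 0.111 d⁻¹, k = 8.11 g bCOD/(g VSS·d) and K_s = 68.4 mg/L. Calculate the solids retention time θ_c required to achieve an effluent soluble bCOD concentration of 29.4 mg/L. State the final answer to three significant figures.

θ_c ≈ 1.21 d

From 1/θ_c = Y·k·S/(K_s + S) − k_d: Y·k·S/(K_s+S) = 0.384 × 8.11 × 29.4 / (68.4 + 29.4) = 0.9362 d⁻¹.
θ_c = 1/(μ − k_d) = 1/(0.9362 − 0.111) = 1/0.8252 = 1.212 d.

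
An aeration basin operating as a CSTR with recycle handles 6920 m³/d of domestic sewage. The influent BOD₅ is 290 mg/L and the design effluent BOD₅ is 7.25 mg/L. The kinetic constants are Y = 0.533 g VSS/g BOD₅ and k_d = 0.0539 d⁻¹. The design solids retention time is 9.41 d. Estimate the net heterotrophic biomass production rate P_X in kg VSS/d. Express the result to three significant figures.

Observed yield with endogenous decay: Y_obs = Y / (1 + k_d·θ_c) = 0.533 / (1 + 0.0539 × 9.41) = 0.533 / 1.507 = 0.3536 g VSS/g BOD₅.
Substrate removed = Q·(S₀ − S) = 6920 m³/d × (290 − 7.25) g/m³ = 1.96×10^6 g/d = 1957 kg/d.
Biomass produced: P_X = Y_obs·Q·ΔS = 0.3536 × 1957 ≈ 691.9 kg VSS/d.

P_X ≈ 692 kg VSS/d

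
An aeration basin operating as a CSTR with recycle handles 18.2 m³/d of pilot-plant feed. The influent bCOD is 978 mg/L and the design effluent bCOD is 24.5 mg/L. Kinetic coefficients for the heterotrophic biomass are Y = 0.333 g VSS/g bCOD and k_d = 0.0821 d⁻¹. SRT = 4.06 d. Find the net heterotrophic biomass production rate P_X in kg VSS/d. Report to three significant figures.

Correct the yield for decay: Y_obs = Y/(1 + k_d θ_c) = 0.333 / (1 + 0.0821 × 4.06) = 0.333 / 1.333 = 0.2498.
Mass of bCOD removed per day: Q(S₀ − S) = 18.2 × 953.5 g/m³ = 17.35 kg/d.
Net biomass production P_X = Y_obs × Q·(S₀ − S) = 0.2498 × 17.35 = 4.334 kg VSS/d.

P_X ≈ 4.33 kg VSS/d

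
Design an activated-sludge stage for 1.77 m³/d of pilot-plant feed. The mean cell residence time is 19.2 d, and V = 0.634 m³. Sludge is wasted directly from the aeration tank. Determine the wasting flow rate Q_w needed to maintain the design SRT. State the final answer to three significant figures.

Q_w ≈ 0.0330 m³/d

With mixed-liquor wasting, θ_c = V/Q_w, so Q_w = V/θ_c = 0.6340/19.2 = 0.03302 m³/d.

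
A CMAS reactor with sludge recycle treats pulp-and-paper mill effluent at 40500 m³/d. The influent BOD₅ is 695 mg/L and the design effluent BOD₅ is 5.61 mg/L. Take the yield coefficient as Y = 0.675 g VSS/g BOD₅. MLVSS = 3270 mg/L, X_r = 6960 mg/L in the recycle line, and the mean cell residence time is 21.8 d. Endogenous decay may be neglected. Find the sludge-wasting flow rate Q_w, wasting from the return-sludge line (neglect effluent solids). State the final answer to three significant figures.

Q_w ≈ 2710 m³/d

Biomass mass balance (decay neglected): V·X = Y·Q·(S₀ − S)·θ_c, so V = 0.675 × 40500 × (695 − 5.61) × 21.8 / 3270 = 125641 m³.
Q_w = (V·X)/(θ_c X_r) = 125641 × 3270 / (21.8 × 6960) = 2708 m³/d.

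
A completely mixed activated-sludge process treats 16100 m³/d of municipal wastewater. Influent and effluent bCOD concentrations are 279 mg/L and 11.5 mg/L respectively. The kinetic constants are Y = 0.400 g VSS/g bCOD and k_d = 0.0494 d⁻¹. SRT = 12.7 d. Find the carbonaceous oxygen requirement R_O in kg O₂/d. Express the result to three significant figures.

R_O ≈ 2800 kg O₂/d

Correct the yield for decay: Y_obs = Y/(1 + k_d θ_c) = 0.400 / (1 + 0.0494 × 12.7) = 0.400 / 1.627 = 0.2458.
Substrate removed = Q·(S₀ − S) = 16100 m³/d × (279 − 11.5) g/m³ = 4.31×10^6 g/d = 4307 kg/d.
Net sludge production P_X = 0.2458 × 4307 = 1059 kg VSS/d.
R_O = Q·ΔS − 1.42 P_X = 4307 − 1503 = 2804 kg O₂/d.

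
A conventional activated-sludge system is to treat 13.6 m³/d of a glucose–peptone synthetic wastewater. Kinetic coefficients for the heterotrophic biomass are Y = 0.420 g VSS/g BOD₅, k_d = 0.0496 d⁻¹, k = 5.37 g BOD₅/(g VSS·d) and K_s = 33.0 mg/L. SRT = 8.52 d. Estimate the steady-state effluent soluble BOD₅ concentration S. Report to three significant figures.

S ≈ 2.64 mg/L

For a completely mixed reactor with recycle the Lawrence–McCarty relation gives S = K_s·(1 + k_d·θ_c) / [θ_c·(Y·k − k_d) − 1] = 33.0 × (1 + 0.0496 × 8.52) / [8.52 × (0.420 × 5.37 − 0.0496) − 1] = 46.95 / 17.79 = 2.638 mg/L.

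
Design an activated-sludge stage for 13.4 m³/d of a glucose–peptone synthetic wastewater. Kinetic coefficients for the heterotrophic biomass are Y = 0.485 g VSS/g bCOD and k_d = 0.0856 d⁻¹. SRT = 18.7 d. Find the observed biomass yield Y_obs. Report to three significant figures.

Correct the yield for decay: Y_obs = Y/(1 + k_d θ_c) = 0.485 / (1 + 0.0856 × 18.7) = 0.485 / 2.601 = 0.1865.

Y_obs ≈ 0.186 g VSS/g bCOD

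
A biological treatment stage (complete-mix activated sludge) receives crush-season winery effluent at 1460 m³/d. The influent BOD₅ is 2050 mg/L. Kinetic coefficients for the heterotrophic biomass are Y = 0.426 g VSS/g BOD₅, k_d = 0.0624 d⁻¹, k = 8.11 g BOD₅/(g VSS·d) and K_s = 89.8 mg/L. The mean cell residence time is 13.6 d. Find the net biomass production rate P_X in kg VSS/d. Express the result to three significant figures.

From the Monod/SRT balance for a CMAS, S = K_s·(1+k_d θ_c)/[θ_c·(Y k − k_d) − 1] = 89.8 × (1 + 0.0624 × 13.6) / [13.6 × (0.426 × 8.11 − 0.0624) − 1] = 166.0 / 45.14 = 3.678 mg/L.
Observed yield with endogenous decay: Y_obs = Y / (1 + k_d·θ_c) = 0.426 / (1 + 0.0624 × 13.6) = 0.426 / 1.849 = 0.2304 g VSS/g BOD₅.
Q·(S₀ − S) = 1460 × (2050 − 3.68) × 10⁻³ = 2988 kg/d removed.
P_X = Y_obs · Q(S₀ − S) = 0.2304 × 2988 = 688.5 kg VSS/d.

P_X ≈ 688 kg VSS/d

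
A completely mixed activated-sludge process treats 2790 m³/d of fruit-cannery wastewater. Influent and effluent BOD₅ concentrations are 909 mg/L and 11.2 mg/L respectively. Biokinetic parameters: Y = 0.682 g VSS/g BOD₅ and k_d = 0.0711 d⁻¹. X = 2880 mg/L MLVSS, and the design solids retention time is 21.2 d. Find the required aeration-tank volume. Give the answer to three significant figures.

From the SRT design equation V = Y Q (S₀−S) θ_c / [X (1 + k_d θ_c)] = 0.682 × 2790 × (909 − 11.2) × 21.2 / [2880 × (1 + 0.0711 × 21.2)] = 3.62×10^7 / 7221 = 5015 m³.

V ≈ 5020 m³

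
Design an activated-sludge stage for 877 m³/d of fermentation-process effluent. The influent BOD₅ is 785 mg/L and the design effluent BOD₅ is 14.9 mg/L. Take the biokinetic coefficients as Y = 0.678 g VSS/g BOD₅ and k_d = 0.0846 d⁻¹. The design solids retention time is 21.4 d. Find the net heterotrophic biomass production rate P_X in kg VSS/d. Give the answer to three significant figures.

Observed yield with endogenous decay: Y_obs = Y / (1 + k_d·θ_c) = 0.678 / (1 + 0.0846 × 21.4) = 0.678 / 2.810 = 0.2412 g VSS/g BOD₅.
Substrate removed = Q·(S₀ − S) = 877 m³/d × (785 − 14.9) g/m³ = 6.75×10^5 g/d = 675.4 kg/d.
P_X = Y_obs · Q(S₀ − S) = 0.2412 × 675.4 = 162.9 kg VSS/d.

P_X ≈ 163 kg VSS/d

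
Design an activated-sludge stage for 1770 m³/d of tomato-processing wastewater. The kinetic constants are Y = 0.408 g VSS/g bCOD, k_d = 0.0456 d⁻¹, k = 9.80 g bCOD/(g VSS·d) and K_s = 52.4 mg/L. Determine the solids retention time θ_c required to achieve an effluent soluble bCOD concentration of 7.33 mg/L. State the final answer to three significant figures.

θ_c ≈ 2.25 d

At the target effluent, Y k S/(K_s+S) = 0.408×9.80×7.33/59.73 = 0.4907 d⁻¹.
Then 1/θ_c = μ − k_d = 0.4907 − 0.0456 = 0.4451 d⁻¹, giving θ_c = 2.247 d.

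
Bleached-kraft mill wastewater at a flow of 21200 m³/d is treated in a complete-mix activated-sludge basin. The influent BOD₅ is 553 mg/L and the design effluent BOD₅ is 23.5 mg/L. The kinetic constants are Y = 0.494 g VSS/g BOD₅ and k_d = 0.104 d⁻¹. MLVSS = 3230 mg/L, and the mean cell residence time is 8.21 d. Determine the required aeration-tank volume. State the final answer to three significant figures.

Steady-state biomass mass balance: V·X·(1 + k_d·θ_c) = Y·Q·(S₀ − S)·θ_c, so V = 0.494 × 21200 × (553 − 23.5) × 8.21 / [3230 × (1 + 0.104 × 8.21)] = 4.55×10^7 / 5988 = 7603 m³.

V ≈ 7600 m³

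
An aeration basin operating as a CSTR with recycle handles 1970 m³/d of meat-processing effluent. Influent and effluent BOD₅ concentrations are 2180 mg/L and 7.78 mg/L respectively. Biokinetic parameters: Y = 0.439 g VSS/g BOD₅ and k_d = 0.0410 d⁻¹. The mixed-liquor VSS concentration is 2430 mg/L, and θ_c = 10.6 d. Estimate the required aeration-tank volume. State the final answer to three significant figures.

From the SRT design equation V = Y Q (S₀−S) θ_c / [X (1 + k_d θ_c)] = 0.439 × 1970 × (2180 − 7.78) × 10.6 / [2430 × (1 + 0.0410 × 10.6)] = 1.99×10^7 / 3486 = 5712 m³.

V ≈ 5710 m³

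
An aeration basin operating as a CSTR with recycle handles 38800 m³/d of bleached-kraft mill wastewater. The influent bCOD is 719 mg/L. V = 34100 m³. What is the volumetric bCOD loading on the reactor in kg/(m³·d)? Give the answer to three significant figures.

L_v ≈ 0.818 kg bCOD/(m³·d)

L_v = Q S₀ / V = 38800 × 719 × 10⁻³ / 34100 = 0.8181 kg/(m³·d).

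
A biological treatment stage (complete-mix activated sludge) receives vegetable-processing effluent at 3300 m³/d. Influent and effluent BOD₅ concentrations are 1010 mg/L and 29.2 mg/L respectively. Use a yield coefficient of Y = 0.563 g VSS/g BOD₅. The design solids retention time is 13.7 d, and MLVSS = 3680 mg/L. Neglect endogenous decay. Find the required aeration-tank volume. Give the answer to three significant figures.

V ≈ 6780 m³

V·X = Y·Q·ΔS·θ_c gives V = 0.563 × 3300 × (1010 − 29.2) × 13.7 / 3680 = 6784 m³.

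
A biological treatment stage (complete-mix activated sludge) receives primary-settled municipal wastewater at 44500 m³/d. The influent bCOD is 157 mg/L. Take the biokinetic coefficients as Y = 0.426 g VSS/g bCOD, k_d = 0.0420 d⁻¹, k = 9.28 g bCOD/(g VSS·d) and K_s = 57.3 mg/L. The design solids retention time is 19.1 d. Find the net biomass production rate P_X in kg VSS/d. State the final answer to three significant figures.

For a completely mixed reactor with recycle the Lawrence–McCarty relation gives S = K_s·(1 + k_d·θ_c) / [θ_c·(Y·k − k_d) − 1] = 57.3 × (1 + 0.0420 × 19.1) / [19.1 × (0.426 × 9.28 − 0.0420) − 1] = 103.3 / 73.71 = 1.401 mg/L.
The observed yield is Y_obs = Y/(1 + k_d·θ_c) = 0.426 / (1 + 0.0420 × 19.1) = 0.426 / 1.802 = 0.2364 g VSS per g bCOD removed.
ΔS = 157 − 1.40 = 155.6 mg/L, so the substrate removal rate is 44500 × 155.6/1000 = 6924 kg bCOD/d.
Net biomass production P_X = Y_obs × Q·(S₀ − S) = 0.2364 × 6924 = 1637 kg VSS/d.

P_X ≈ 1640 kg VSS/d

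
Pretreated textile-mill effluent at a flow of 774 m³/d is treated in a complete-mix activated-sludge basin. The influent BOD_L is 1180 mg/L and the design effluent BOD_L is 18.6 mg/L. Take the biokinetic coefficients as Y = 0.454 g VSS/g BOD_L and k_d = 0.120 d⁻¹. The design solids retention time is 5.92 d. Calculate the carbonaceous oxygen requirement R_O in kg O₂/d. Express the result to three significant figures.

R_O ≈ 560 kg O₂/d

Y_obs = Y / (1 + k_d θ_c) = 0.454 / (1 + 0.120 × 5.92) = 0.454 / 1.710 = 0.2654.
Mass of BOD_L removed per day: Q(S₀ − S) = 774 × 1161 g/m³ = 898.9 kg/d.
Net sludge production P_X = 0.2654 × 898.9 = 238.6 kg VSS/d.
Carbonaceous O₂ demand = substrate oxidised − cell-mass equivalent = 898.9 − 1.42 × 238.6 = 560.1 kg O₂/d.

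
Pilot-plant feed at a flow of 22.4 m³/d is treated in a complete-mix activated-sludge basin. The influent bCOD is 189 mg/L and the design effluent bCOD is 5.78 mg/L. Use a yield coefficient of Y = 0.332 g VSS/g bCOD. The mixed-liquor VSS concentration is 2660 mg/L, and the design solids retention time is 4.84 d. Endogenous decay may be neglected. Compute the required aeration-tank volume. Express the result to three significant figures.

V ≈ 2.48 m³

Biomass mass balance (decay neglected): V·X = Y·Q·(S₀ − S)·θ_c, so V = 0.332 × 22.4 × (189 − 5.78) × 4.84 / 2660 = 2.479 m³.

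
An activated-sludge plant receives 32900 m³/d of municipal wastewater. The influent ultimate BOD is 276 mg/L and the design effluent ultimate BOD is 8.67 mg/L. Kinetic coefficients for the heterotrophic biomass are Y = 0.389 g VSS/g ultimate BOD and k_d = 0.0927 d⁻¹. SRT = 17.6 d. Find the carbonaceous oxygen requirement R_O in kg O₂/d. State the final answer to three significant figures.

R_O ≈ 6950 kg O₂/d

The observed yield is Y_obs = Y/(1 + k_d·θ_c) = 0.389 / (1 + 0.0927 × 17.6) = 0.389 / 2.632 = 0.1478 g VSS per g ultimate BOD removed.
ΔS = 276 − 8.67 = 267.3 mg/L, so the substrate removal rate is 32900 × 267.3/1000 = 8795 kg ultimate BOD/d.
Biomass synthesised: P_X = Y_obs × 8795 = 1300 kg VSS/d.
R_O = Q·(S₀ − S) − 1.42·P_X = 8795 − 1.42 × 1300 = 6949 kg O₂/d.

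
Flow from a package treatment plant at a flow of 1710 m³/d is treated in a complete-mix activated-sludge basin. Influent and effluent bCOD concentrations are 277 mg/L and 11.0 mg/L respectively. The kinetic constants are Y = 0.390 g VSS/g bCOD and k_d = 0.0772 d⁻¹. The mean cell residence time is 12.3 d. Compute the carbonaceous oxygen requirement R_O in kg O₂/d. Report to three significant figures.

R_O ≈ 326 kg O₂/d

Y_obs = Y / (1 + k_d θ_c) = 0.390 / (1 + 0.0772 × 12.3) = 0.390 / 1.950 = 0.2000.
Q·(S₀ − S) = 1710 × (277 − 11.0) × 10⁻³ = 454.9 kg/d removed.
Biomass synthesised: P_X = Y_obs × 454.9 = 90.99 kg VSS/d.
R_O = Q·ΔS − 1.42 P_X = 454.9 − 129.2 = 325.7 kg O₂/d.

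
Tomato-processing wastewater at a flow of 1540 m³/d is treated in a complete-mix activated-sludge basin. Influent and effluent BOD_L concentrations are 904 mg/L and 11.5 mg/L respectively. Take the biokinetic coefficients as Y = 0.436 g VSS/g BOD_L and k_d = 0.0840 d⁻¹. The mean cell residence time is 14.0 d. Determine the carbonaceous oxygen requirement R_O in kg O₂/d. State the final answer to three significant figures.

Observed yield with endogenous decay: Y_obs = Y / (1 + k_d·θ_c) = 0.436 / (1 + 0.0840 × 14.0) = 0.436 / 2.176 = 0.2004 g VSS/g BOD_L.
ΔS = 904 − 11.5 = 892.5 mg/L, so the substrate removal rate is 1540 × 892.5/1000 = 1374 kg BOD_L/d.
P_X = Y_obs·Q·(S₀ − S) = 0.2004 × 1374 = 275.4 kg VSS/d.
R_O = Q·ΔS − 1.42 P_X = 1374 − 391.1 = 983.4 kg O₂/d.

R_O ≈ 983 kg O₂/d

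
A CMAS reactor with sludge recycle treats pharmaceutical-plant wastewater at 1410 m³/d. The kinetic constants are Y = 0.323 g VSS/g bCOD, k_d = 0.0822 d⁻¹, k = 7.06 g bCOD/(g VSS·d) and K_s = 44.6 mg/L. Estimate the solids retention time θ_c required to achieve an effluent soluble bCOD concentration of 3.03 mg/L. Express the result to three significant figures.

θ_c ≈ 15.9 d

Specific growth rate at S = 3.03 mg/L: μ = YkS/(K_s+S) = 0.323·7.06·3.03/(44.6+3.03) = 0.1451 d⁻¹.
Then 1/θ_c = μ − k_d = 0.1451 − 0.0822 = 0.06287 d⁻¹, giving θ_c = 15.91 d.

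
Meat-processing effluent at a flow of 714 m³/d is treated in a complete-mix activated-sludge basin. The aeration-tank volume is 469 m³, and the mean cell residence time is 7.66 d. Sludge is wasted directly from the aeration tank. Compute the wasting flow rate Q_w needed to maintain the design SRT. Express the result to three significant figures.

With mixed-liquor wasting, θ_c = V/Q_w, so Q_w = V/θ_c = 469.0/7.66 = 61.23 m³/d.

Q_w ≈ 61.2 m³/d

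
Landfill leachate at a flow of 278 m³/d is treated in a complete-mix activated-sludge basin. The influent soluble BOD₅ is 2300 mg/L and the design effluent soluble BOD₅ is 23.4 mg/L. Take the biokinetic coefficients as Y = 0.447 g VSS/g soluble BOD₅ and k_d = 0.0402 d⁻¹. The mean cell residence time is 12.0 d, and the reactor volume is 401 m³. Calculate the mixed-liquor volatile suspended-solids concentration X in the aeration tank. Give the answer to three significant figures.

X ≈ 5710 mg/L

X = Y·Q·ΔS·θ_c / [V·(1 + k_d θ_c)] = 0.447 × 278 × (2300 − 23.4) × 12.0 / [401 × (1 + 0.0402 × 12.0)] = 5711 mg/L.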